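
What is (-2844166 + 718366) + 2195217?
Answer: 69417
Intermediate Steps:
(-2844166 + 718366) + 2195217 = -2125800 + 2195217 = 69417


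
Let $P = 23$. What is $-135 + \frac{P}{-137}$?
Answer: $- \frac{18518}{137} \approx -135.17$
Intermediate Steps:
$-135 + \frac{P}{-137} = -135 + \frac{23}{-137} = -135 + 23 \left(- \frac{1}{137}\right) = -135 - \frac{23}{137} = - \frac{18518}{137}$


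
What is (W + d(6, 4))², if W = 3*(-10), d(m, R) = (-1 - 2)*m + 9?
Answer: 1521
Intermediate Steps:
d(m, R) = 9 - 3*m (d(m, R) = -3*m + 9 = 9 - 3*m)
W = -30
(W + d(6, 4))² = (-30 + (9 - 3*6))² = (-30 + (9 - 18))² = (-30 - 9)² = (-39)² = 1521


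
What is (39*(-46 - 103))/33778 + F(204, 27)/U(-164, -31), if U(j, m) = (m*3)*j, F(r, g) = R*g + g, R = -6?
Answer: -15531567/85863676 ≈ -0.18089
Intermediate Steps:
F(r, g) = -5*g (F(r, g) = -6*g + g = -5*g)
U(j, m) = 3*j*m (U(j, m) = (3*m)*j = 3*j*m)
(39*(-46 - 103))/33778 + F(204, 27)/U(-164, -31) = (39*(-46 - 103))/33778 + (-5*27)/((3*(-164)*(-31))) = (39*(-149))*(1/33778) - 135/15252 = -5811*1/33778 - 135*1/15252 = -5811/33778 - 45/5084 = -15531567/85863676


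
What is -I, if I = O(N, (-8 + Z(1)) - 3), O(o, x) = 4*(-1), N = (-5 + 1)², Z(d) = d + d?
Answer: 4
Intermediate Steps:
Z(d) = 2*d
N = 16 (N = (-4)² = 16)
O(o, x) = -4
I = -4
-I = -1*(-4) = 4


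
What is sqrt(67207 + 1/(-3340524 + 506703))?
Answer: sqrt(59967622211349074)/944607 ≈ 259.24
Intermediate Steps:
sqrt(67207 + 1/(-3340524 + 506703)) = sqrt(67207 + 1/(-2833821)) = sqrt(67207 - 1/2833821) = sqrt(190452607946/2833821) = sqrt(59967622211349074)/944607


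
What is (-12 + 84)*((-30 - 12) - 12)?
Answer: -3888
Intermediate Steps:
(-12 + 84)*((-30 - 12) - 12) = 72*(-42 - 12) = 72*(-54) = -3888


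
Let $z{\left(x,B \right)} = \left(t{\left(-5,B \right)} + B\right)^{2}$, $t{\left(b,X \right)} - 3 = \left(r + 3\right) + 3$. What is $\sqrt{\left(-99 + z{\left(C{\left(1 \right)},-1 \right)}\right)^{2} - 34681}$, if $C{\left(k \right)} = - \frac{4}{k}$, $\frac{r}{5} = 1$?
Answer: $3 i \sqrt{3309} \approx 172.57 i$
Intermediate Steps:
$r = 5$ ($r = 5 \cdot 1 = 5$)
$t{\left(b,X \right)} = 14$ ($t{\left(b,X \right)} = 3 + \left(\left(5 + 3\right) + 3\right) = 3 + \left(8 + 3\right) = 3 + 11 = 14$)
$z{\left(x,B \right)} = \left(14 + B\right)^{2}$
$\sqrt{\left(-99 + z{\left(C{\left(1 \right)},-1 \right)}\right)^{2} - 34681} = \sqrt{\left(-99 + \left(14 - 1\right)^{2}\right)^{2} - 34681} = \sqrt{\left(-99 + 13^{2}\right)^{2} - 34681} = \sqrt{\left(-99 + 169\right)^{2} - 34681} = \sqrt{70^{2} - 34681} = \sqrt{4900 - 34681} = \sqrt{-29781} = 3 i \sqrt{3309}$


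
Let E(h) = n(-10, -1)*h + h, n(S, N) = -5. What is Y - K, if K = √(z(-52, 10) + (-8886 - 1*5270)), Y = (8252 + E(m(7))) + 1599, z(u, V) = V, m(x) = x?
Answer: 9823 - I*√14146 ≈ 9823.0 - 118.94*I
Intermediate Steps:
E(h) = -4*h (E(h) = -5*h + h = -4*h)
Y = 9823 (Y = (8252 - 4*7) + 1599 = (8252 - 28) + 1599 = 8224 + 1599 = 9823)
K = I*√14146 (K = √(10 + (-8886 - 1*5270)) = √(10 + (-8886 - 5270)) = √(10 - 14156) = √(-14146) = I*√14146 ≈ 118.94*I)
Y - K = 9823 - I*√14146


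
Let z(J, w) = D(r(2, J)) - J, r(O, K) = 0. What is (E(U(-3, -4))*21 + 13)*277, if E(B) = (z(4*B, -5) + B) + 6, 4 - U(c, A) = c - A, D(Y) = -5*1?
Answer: -42935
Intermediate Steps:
D(Y) = -5
z(J, w) = -5 - J
U(c, A) = 4 + A - c (U(c, A) = 4 - (c - A) = 4 + (A - c) = 4 + A - c)
E(B) = 1 - 3*B (E(B) = ((-5 - 4*B) + B) + 6 = (-5 - 3*B) + 6 = 1 - 3*B)
(E(U(-3, -4))*21 + 13)*277 = ((1 - 3*(4 - 4 - 1*(-3)))*21 + 13)*277 = ((1 - 3*(4 - 4 + 3))*21 + 13)*277 = ((1 - 3*3)*21 + 13)*277 = ((1 - 9)*21 + 13)*277 = (-8*21 + 13)*277 = (-168 + 13)*277 = -155*277 = -42935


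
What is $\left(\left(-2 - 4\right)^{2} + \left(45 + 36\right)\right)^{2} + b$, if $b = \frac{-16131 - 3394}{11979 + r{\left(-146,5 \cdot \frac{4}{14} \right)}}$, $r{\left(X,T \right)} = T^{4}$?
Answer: $\frac{393807265406}{28771579} \approx 13687.0$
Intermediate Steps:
$b = - \frac{46879525}{28771579}$ ($b = \frac{-16131 - 3394}{11979 + \left(5 \cdot \frac{4}{14}\right)^{4}} = - \frac{19525}{11979 + \left(5 \cdot 4 \cdot \frac{1}{14}\right)^{4}} = - \frac{19525}{11979 + \left(5 \cdot \frac{2}{7}\right)^{4}} = - \frac{19525}{11979 + \left(\frac{10}{7}\right)^{4}} = - \frac{19525}{11979 + \frac{10000}{2401}} = - \frac{19525}{\frac{28771579}{2401}} = \left(-19525\right) \frac{2401}{28771579} = - \frac{46879525}{28771579} \approx -1.6294$)
$\left(\left(-2 - 4\right)^{2} + \left(45 + 36\right)\right)^{2} + b = \left(\left(-2 - 4\right)^{2} + \left(45 + 36\right)\right)^{2} - \frac{46879525}{28771579} = \left(\left(-6\right)^{2} + 81\right)^{2} - \frac{46879525}{28771579} = \left(36 + 81\right)^{2} - \frac{46879525}{28771579} = 117^{2} - \frac{46879525}{28771579} = 13689 - \frac{46879525}{28771579} = \frac{393807265406}{28771579}$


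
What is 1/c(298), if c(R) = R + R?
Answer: 1/596 ≈ 0.0016779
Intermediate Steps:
c(R) = 2*R
1/c(298) = 1/(2*298) = 1/596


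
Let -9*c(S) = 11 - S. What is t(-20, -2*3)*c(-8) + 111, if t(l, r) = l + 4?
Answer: 1303/9 ≈ 144.78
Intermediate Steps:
t(l, r) = 4 + l
c(S) = -11/9 + S/9 (c(S) = -(11 - S)/9 = -11/9 + S/9)
t(-20, -2*3)*c(-8) + 111 = (4 - 20)*(-11/9 + (⅑)*(-8)) + 111 = -16*(-11/9 - 8/9) + 111 = -16*(-19/9) + 111 = 304/9 + 111 = 1303/9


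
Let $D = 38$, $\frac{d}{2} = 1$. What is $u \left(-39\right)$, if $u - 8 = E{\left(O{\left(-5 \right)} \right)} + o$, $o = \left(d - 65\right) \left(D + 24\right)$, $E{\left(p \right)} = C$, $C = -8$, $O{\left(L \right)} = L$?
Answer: $152334$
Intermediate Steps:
$d = 2$ ($d = 2 \cdot 1 = 2$)
$E{\left(p \right)} = -8$
$o = -3906$ ($o = \left(2 - 65\right) \left(38 + 24\right) = \left(-63\right) 62 = -3906$)
$u = -3906$ ($u = 8 - 3914 = -3906$)
$u \left(-39\right) = \left(-3906\right) \left(-39\right) = 152334$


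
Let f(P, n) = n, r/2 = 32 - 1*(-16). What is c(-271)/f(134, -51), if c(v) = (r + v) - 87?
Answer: 262/51 ≈ 5.1373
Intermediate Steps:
r = 96 (r = 2*(32 - 1*(-16)) = 2*(32 + 16) = 2*48 = 96)
c(v) = 9 + v (c(v) = (96 + v) - 87 = 9 + v)
c(-271)/f(134, -51) = (9 - 271)/(-51) = -262*(-1/51) = 262/51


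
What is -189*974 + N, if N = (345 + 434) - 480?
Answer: -183787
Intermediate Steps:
N = 299 (N = 779 - 480 = 299)
-189*974 + N = -189*974 + 299 = -184086 + 299 = -183787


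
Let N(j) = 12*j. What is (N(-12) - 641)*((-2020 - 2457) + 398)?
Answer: 3202015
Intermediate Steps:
(N(-12) - 641)*((-2020 - 2457) + 398) = (12*(-12) - 641)*((-2020 - 2457) + 398) = (-144 - 641)*(-4477 + 398) = -785*(-4079) = 3202015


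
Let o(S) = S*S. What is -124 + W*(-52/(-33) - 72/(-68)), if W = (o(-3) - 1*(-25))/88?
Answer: -89285/726 ≈ -122.98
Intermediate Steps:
o(S) = S**2
W = 17/44 (W = ((-3)**2 - 1*(-25))/88 = (9 + 25)*(1/88) = 34*(1/88) = 17/44 ≈ 0.38636)
-124 + W*(-52/(-33) - 72/(-68)) = -124 + 17*(-52/(-33) - 72/(-68))/44 = -124 + 17*(-52*(-1/33) - 72*(-1/68))/44 = -124 + 17*(52/33 + 18/17)/44 = -124 + (17/44)*(1478/561) = -124 + 739/726 = -89285/726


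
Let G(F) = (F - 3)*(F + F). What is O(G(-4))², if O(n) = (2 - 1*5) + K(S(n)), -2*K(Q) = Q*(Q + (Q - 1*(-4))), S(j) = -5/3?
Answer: 484/81 ≈ 5.9753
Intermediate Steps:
S(j) = -5/3 (S(j) = -5*⅓ = -5/3)
G(F) = 2*F*(-3 + F) (G(F) = (-3 + F)*(2*F) = 2*F*(-3 + F))
K(Q) = -Q*(4 + 2*Q)/2 (K(Q) = -Q*(Q + (Q - 1*(-4)))/2 = -Q*(Q + (Q + 4))/2 = -Q*(Q + (4 + Q))/2 = -Q*(4 + 2*Q)/2)
O(n) = -22/9 (O(n) = (2 - 1*5) - 1*(-5/3)*(2 - 5/3) = (2 - 5) - 1*(-5/3)*⅓ = -3 + 5/9 = -22/9)
O(G(-4))² = (-22/9)² = 484/81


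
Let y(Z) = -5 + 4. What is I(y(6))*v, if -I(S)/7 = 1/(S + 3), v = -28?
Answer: 98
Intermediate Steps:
y(Z) = -1
I(S) = -7/(3 + S) (I(S) = -7/(S + 3) = -7/(3 + S))
I(y(6))*v = -7/(3 - 1)*(-28) = -7/2*(-28) = 98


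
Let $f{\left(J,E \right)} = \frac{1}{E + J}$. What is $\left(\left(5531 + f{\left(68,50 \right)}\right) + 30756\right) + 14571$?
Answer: $\frac{6001245}{118} \approx 50858.0$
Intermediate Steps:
$\left(\left(5531 + f{\left(68,50 \right)}\right) + 30756\right) + 14571 = \left(\left(5531 + \frac{1}{50 + 68}\right) + 30756\right) + 14571 = \left(\left(5531 + \frac{1}{118}\right) + 30756\right) + 14571 = \left(\frac{652659}{118} + 30756\right) + 14571 = \frac{4281867}{118} + 14571 = \frac{6001245}{118}$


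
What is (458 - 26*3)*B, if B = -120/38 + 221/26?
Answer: 2030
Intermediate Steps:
B = 203/38 (B = -120*1/38 + 221*(1/26) = -60/19 + 17/2 = 203/38 ≈ 5.3421)
(458 - 26*3)*B = (458 - 26*3)*(203/38) = (458 - 78)*(203/38) = 380*(203/38) = 2030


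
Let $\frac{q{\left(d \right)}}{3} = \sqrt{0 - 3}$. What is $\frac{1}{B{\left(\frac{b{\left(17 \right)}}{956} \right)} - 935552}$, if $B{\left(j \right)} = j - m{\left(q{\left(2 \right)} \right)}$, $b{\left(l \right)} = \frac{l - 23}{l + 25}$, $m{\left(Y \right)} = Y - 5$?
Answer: $- \frac{41896474073300}{39196120637323412953} + \frac{134348592 i \sqrt{3}}{39196120637323412953} \approx -1.0689 \cdot 10^{-6} + 5.9368 \cdot 10^{-12} i$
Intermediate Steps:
$q{\left(d \right)} = 3 i \sqrt{3}$ ($q{\left(d \right)} = 3 \sqrt{0 - 3} = 3 \sqrt{-3} = 3 i \sqrt{3}$)
$m{\left(Y \right)} = -5 + Y$ ($m{\left(Y \right)} = Y - 5 = -5 + Y$)
$b{\left(l \right)} = \frac{-23 + l}{25 + l}$
$B{\left(j \right)} = 5 + j - 3 i \sqrt{3}$ ($B{\left(j \right)} = j - \left(-5 + 3 i \sqrt{3}\right) = j + \left(5 - 3 i \sqrt{3}\right) = 5 + j - 3 i \sqrt{3}$)
$\frac{1}{B{\left(\frac{b{\left(17 \right)}}{956} \right)} - 935552} = \frac{1}{\left(5 + \frac{\frac{1}{25 + 17} \left(-23 + 17\right)}{956} - 3 i \sqrt{3}\right) - 935552} = \frac{1}{\left(5 + \frac{1}{42} \left(-6\right) \frac{1}{956} - 3 i \sqrt{3}\right) - 935552} = \frac{1}{\left(5 - \frac{1}{6692} - 3 i \sqrt{3}\right) - 935552} = \frac{1}{\left(\frac{33459}{6692} - 3 i \sqrt{3}\right) - 935552} = \frac{1}{- \frac{6260680525}{6692} - 3 i \sqrt{3}}$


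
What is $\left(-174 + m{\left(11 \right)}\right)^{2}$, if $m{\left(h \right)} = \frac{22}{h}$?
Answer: $29584$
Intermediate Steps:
$\left(-174 + m{\left(11 \right)}\right)^{2} = \left(-174 + \frac{22}{11}\right)^{2} = \left(-174 + 22 \cdot \frac{1}{11}\right)^{2} = \left(-174 + 2\right)^{2} = \left(-172\right)^{2} = 29584$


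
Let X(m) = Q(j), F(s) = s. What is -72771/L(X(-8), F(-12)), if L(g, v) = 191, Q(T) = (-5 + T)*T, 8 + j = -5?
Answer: -381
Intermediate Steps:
j = -13 (j = -8 - 5 = -13)
Q(T) = T*(-5 + T)
X(m) = 234 (X(m) = -13*(-5 - 13) = -13*(-18) = 234)
-72771/L(X(-8), F(-12)) = -72771/191 = -72771*1/191 = -381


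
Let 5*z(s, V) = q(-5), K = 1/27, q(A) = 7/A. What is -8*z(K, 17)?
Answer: 56/25 ≈ 2.2400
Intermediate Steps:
K = 1/27 ≈ 0.037037
z(s, V) = -7/25 (z(s, V) = (7/(-5))/5 = (7*(-⅕))/5 = (⅕)*(-7/5) = -7/25)
-8*z(K, 17) = -8*(-7/25) = 56/25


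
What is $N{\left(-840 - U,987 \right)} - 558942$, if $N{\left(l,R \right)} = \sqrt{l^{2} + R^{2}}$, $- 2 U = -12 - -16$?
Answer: $-558942 + \sqrt{1676413} \approx -5.5765 \cdot 10^{5}$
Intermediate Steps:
$U = -2$ ($U = - \frac{-12 - -16}{2} = - \frac{-12 + 16}{2} = \left(- \frac{1}{2}\right) 4 = -2$)
$N{\left(l,R \right)} = \sqrt{R^{2} + l^{2}}$
$N{\left(-840 - U,987 \right)} - 558942 = \sqrt{987^{2} + \left(-840 - -2\right)^{2}} - 558942 = \sqrt{974169 + \left(-840 + 2\right)^{2}} - 558942 = \sqrt{974169 + \left(-838\right)^{2}} - 558942 = \sqrt{974169 + 702244} - 558942 = \sqrt{1676413} - 558942 = -558942 + \sqrt{1676413}$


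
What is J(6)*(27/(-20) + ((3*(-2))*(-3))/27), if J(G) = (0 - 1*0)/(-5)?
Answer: 0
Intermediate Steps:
J(G) = 0 (J(G) = (0 + 0)*(-⅕) = 0*(-⅕) = 0)
J(6)*(27/(-20) + ((3*(-2))*(-3))/27) = 0*(27/(-20) + ((3*(-2))*(-3))/27) = 0*(27*(-1/20) - 6*(-3)*(1/27)) = 0*(-27/20 + 18*(1/27)) = 0*(-27/20 + ⅔) = 0*(-41/60) = 0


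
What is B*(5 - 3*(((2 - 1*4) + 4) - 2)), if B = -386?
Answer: -1930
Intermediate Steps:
B*(5 - 3*(((2 - 1*4) + 4) - 2)) = -386*(5 - 3*(((2 - 1*4) + 4) - 2)) = -386*(5 - 3*(((2 - 4) + 4) - 2)) = -386*(5 - 3*((-2 + 4) - 2)) = -386*(5 - 3*(2 - 2)) = -386*(5 - 3*0) = -386*(5 + 0) = -386*5 = -1930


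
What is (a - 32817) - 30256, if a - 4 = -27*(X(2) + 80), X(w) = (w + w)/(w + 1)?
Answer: -65265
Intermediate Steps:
X(w) = 2*w/(1 + w) (X(w) = (2*w)/(1 + w) = 2*w/(1 + w))
a = -2192 (a = 4 - 27*(2*2/(1 + 2) + 80) = 4 - 27*(2*2/3 + 80) = 4 - 27*(2*2*(⅓) + 80) = 4 - 27*(4/3 + 80) = 4 - 27*244/3 = 4 - 2196 = -2192)
(a - 32817) - 30256 = (-2192 - 32817) - 30256 = -35009 - 30256 = -65265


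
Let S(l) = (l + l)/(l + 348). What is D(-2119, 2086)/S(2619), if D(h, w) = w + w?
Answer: 2063054/873 ≈ 2363.2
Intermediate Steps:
D(h, w) = 2*w
S(l) = 2*l/(348 + l) (S(l) = (2*l)/(348 + l) = 2*l/(348 + l))
D(-2119, 2086)/S(2619) = (2*2086)/((2*2619/(348 + 2619))) = 4172/((2*2619/2967)) = 4172/((2*2619*(1/2967))) = 4172/(1746/989) = 4172*(989/1746) = 2063054/873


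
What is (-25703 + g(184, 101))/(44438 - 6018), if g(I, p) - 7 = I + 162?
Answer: -2535/3842 ≈ -0.65981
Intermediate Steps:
g(I, p) = 169 + I (g(I, p) = 7 + (I + 162) = 7 + (162 + I) = 169 + I)
(-25703 + g(184, 101))/(44438 - 6018) = (-25703 + (169 + 184))/(44438 - 6018) = (-25703 + 353)/38420 = -25350*1/38420 = -2535/3842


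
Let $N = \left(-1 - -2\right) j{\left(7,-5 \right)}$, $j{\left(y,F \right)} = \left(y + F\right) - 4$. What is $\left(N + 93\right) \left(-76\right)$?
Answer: $-6916$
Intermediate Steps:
$j{\left(y,F \right)} = -4 + F + y$ ($j{\left(y,F \right)} = \left(F + y\right) - 4 = -4 + F + y$)
$N = -2$ ($N = \left(-1 - -2\right) \left(-4 - 5 + 7\right) = \left(-1 + 2\right) \left(-2\right) = 1 \left(-2\right) = -2$)
$\left(N + 93\right) \left(-76\right) = \left(-2 + 93\right) \left(-76\right) = 91 \left(-76\right) = -6916$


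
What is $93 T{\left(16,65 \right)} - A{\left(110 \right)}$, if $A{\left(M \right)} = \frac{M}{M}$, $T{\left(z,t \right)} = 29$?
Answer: $2696$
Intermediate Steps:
$A{\left(M \right)} = 1$
$93 T{\left(16,65 \right)} - A{\left(110 \right)} = 93 \cdot 29 - 1 = 2697 - 1 = 2696$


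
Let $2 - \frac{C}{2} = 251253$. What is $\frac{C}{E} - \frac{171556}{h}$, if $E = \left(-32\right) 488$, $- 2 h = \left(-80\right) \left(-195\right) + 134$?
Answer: $\frac{3316100865}{61425536} \approx 53.986$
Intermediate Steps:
$C = -502502$ ($C = 4 - 502506 = -502502$)
$h = -7867$ ($h = - \frac{\left(-80\right) \left(-195\right) + 134}{2} = - \frac{15600 + 134}{2} = \left(- \frac{1}{2}\right) 15734 = -7867$)
$E = -15616$
$\frac{C}{E} - \frac{171556}{h} = - \frac{502502}{-15616} - \frac{171556}{-7867} = \left(-502502\right) \left(- \frac{1}{15616}\right) - - \frac{171556}{7867} = \frac{251251}{7808} + \frac{171556}{7867} = \frac{3316100865}{61425536}$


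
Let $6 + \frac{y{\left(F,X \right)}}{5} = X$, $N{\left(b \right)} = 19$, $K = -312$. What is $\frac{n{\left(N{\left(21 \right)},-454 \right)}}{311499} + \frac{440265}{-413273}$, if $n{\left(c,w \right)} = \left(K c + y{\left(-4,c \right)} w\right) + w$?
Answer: $- \frac{2412306377}{2043398829} \approx -1.1805$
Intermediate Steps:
$y{\left(F,X \right)} = -30 + 5 X$
$n{\left(c,w \right)} = w - 312 c + w \left(-30 + 5 c\right)$ ($n{\left(c,w \right)} = \left(- 312 c + \left(-30 + 5 c\right) w\right) + w = \left(- 312 c + w \left(-30 + 5 c\right)\right) + w = w - 312 c + w \left(-30 + 5 c\right)$)
$\frac{n{\left(N{\left(21 \right)},-454 \right)}}{311499} + \frac{440265}{-413273} = \frac{-454 - 5928 + 5 \left(-454\right) \left(-6 + 19\right)}{311499} + \frac{440265}{-413273} = \left(-454 - 5928 + 5 \left(-454\right) 13\right) \frac{1}{311499} + 440265 \left(- \frac{1}{413273}\right) = \left(-454 - 5928 - 29510\right) \frac{1}{311499} - \frac{62895}{59039} = \left(-35892\right) \frac{1}{311499} - \frac{62895}{59039} = - \frac{3988}{34611} - \frac{62895}{59039} = - \frac{2412306377}{2043398829}$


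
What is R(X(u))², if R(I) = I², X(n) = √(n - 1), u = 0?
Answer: 1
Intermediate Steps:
X(n) = √(-1 + n)
R(X(u))² = ((√(-1 + 0))²)² = ((√(-1))²)² = (I²)² = (-1)² = 1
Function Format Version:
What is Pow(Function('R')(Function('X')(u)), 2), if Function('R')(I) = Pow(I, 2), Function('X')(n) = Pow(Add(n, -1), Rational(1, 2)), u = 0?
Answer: 1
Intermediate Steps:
Function('X')(n) = Pow(Add(-1, n), Rational(1, 2))
Pow(Function('R')(Function('X')(u)), 2) = Pow(Pow(Pow(Add(-1, 0), Rational(1, 2)), 2), 2) = Pow(Pow(Pow(-1, Rational(1, 2)), 2), 2) = Pow(Pow(I, 2), 2) = Pow(-1, 2) = 1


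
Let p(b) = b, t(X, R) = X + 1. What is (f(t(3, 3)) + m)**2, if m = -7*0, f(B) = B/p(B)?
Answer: 1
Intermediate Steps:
t(X, R) = 1 + X
f(B) = 1 (f(B) = B/B = 1)
m = 0
(f(t(3, 3)) + m)**2 = (1 + 0)**2 = 1**2 = 1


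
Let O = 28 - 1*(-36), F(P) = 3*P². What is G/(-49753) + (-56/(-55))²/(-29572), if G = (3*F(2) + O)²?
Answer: -20334296032/101151580475 ≈ -0.20103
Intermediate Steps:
O = 64 (O = 28 + 36 = 64)
G = 10000 (G = (3*(3*2²) + 64)² = (3*(3*4) + 64)² = (3*12 + 64)² = (36 + 64)² = 100² = 10000)
G/(-49753) + (-56/(-55))²/(-29572) = 10000/(-49753) + (-56/(-55))²/(-29572) = 10000*(-1/49753) + (-56*(-1/55))²*(-1/29572) = -10000/49753 + (56/55)²*(-1/29572) = -10000/49753 + (3136/3025)*(-1/29572) = -10000/49753 - 784/22363825 = -20334296032/101151580475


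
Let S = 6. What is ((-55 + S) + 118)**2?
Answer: 4761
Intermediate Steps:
((-55 + S) + 118)**2 = ((-55 + 6) + 118)**2 = (-49 + 118)**2 = 69**2 = 4761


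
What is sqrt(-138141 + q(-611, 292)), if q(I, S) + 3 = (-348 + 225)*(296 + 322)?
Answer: I*sqrt(214158) ≈ 462.77*I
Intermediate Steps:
q(I, S) = -76017 (q(I, S) = -3 + (-348 + 225)*(296 + 322) = -3 - 123*618 = -3 - 76014 = -76017)
sqrt(-138141 + q(-611, 292)) = sqrt(-138141 - 76017) = sqrt(-214158) = I*sqrt(214158)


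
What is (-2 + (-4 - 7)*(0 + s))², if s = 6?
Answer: 4624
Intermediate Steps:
(-2 + (-4 - 7)*(0 + s))² = (-2 + (-4 - 7)*(0 + 6))² = (-2 - 11*6)² = (-2 - 66)² = (-68)² = 4624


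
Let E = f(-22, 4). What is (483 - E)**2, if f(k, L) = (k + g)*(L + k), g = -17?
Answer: 47961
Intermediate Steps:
f(k, L) = (-17 + k)*(L + k) (f(k, L) = (k - 17)*(L + k) = (-17 + k)*(L + k))
E = 702 (E = (-22)**2 - 17*4 - 17*(-22) + 4*(-22) = 484 - 68 + 374 - 88 = 702)
(483 - E)**2 = (483 - 1*702)**2 = (483 - 702)**2 = (-219)**2 = 47961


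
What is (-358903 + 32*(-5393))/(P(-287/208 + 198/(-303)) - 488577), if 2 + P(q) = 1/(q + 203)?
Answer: 172604305647/158672004331 ≈ 1.0878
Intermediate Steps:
P(q) = -2 + 1/(203 + q) (P(q) = -2 + 1/(q + 203) = -2 + 1/(203 + q))
(-358903 + 32*(-5393))/(P(-287/208 + 198/(-303)) - 488577) = (-358903 + 32*(-5393))/((-405 - 2*(-287/208 + 198/(-303)))/(203 + (-287/208 + 198/(-303))) - 488577) = (-358903 - 172576)/((-405 - 2*(-287*1/208 + 198*(-1/303)))/(203 + (-287*1/208 + 198*(-1/303))) - 488577) = -531479/((-405 - 2*(-287/208 - 66/101))/(203 + (-287/208 - 66/101)) - 488577) = -531479/((-405 - 2*(-42715/21008))/(203 - 42715/21008) - 488577) = -531479/((-405 + 42715/10504)/(4221909/21008) - 488577) = -531479/((21008/4221909)*(-4211405/10504) - 488577) = -531479/(-8422810/4221909 - 488577) = -531479/(-2062736056303/4221909) = -531479*(-4221909/2062736056303) = 172604305647/158672004331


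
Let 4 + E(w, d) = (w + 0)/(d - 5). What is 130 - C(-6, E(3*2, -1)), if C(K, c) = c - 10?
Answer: 145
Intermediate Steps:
E(w, d) = -4 + w/(-5 + d) (E(w, d) = -4 + (w + 0)/(d - 5) = -4 + w/(-5 + d))
C(K, c) = -10 + c
130 - C(-6, E(3*2, -1)) = 130 - (-10 + (20 + 3*2 - 4*(-1))/(-5 - 1)) = 130 - (-10 + (20 + 6 + 4)/(-6)) = 130 - (-10 - ⅙*30) = 130 - (-10 - 5) = 130 - 1*(-15) = 130 + 15 = 145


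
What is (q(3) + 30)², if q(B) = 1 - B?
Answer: 784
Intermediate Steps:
(q(3) + 30)² = ((1 - 1*3) + 30)² = ((1 - 3) + 30)² = (-2 + 30)² = 28² = 784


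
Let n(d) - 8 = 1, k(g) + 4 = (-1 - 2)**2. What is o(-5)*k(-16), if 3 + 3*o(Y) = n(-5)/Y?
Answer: -8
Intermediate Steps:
k(g) = 5 (k(g) = -4 + (-1 - 2)**2 = -4 + (-3)**2 = -4 + 9 = 5)
n(d) = 9 (n(d) = 8 + 1 = 9)
o(Y) = -1 + 3/Y (o(Y) = -1 + (9/Y)/3 = -1 + 3/Y)
o(-5)*k(-16) = ((3 - 1*(-5))/(-5))*5 = -(3 + 5)/5*5 = -1/5*8*5 = -8/5*5 = -8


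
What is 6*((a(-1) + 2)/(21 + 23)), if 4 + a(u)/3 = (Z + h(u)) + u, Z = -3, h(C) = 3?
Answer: -39/22 ≈ -1.7727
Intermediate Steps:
a(u) = -12 + 3*u (a(u) = -12 + 3*((-3 + 3) + u) = -12 + 3*(0 + u) = -12 + 3*u)
6*((a(-1) + 2)/(21 + 23)) = 6*(((-12 + 3*(-1)) + 2)/(21 + 23)) = 6*(((-12 - 3) + 2)/44) = 6*((-15 + 2)*(1/44)) = 6*(-13*1/44) = 6*(-13/44) = -39/22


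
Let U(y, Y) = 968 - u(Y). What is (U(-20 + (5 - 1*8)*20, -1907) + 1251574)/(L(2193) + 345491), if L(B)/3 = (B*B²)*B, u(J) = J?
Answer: 1254449/69386628177494 ≈ 1.8079e-8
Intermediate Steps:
L(B) = 3*B⁴ (L(B) = 3*((B*B²)*B) = 3*(B³*B) = 3*B⁴)
U(y, Y) = 968 - Y
(U(-20 + (5 - 1*8)*20, -1907) + 1251574)/(L(2193) + 345491) = ((968 - 1*(-1907)) + 1251574)/(3*2193⁴ + 345491) = ((968 + 1907) + 1251574)/(3*23128875944001 + 345491) = (2875 + 1251574)/(69386627832003 + 345491) = 1254449/69386628177494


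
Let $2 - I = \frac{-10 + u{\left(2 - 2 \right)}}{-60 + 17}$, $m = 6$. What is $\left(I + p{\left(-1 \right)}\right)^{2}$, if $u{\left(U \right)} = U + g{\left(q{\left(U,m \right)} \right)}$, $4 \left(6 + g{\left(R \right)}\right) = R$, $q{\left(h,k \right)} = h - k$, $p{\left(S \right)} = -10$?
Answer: $\frac{522729}{7396} \approx 70.677$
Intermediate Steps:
$g{\left(R \right)} = -6 + \frac{R}{4}$
$u{\left(U \right)} = - \frac{15}{2} + \frac{5 U}{4}$ ($u{\left(U \right)} = U + \left(-6 + \frac{U - 6}{4}\right) = U + \left(-6 + \frac{-6 + U}{4}\right) = U + \left(-6 + \left(- \frac{3}{2} + \frac{U}{4}\right)\right) = U + \left(- \frac{15}{2} + \frac{U}{4}\right) = - \frac{15}{2} + \frac{5 U}{4}$)
$I = \frac{137}{86}$ ($I = 2 - \frac{-10 - \left(\frac{15}{2} - \frac{5 \left(2 - 2\right)}{4}\right)}{-60 + 17} = 2 - \frac{-10 - \left(\frac{15}{2} - \frac{5 \left(2 - 2\right)}{4}\right)}{-43} = 2 - \left(-10 + \left(- \frac{15}{2} + \frac{5}{4} \cdot 0\right)\right) \left(- \frac{1}{43}\right) = 2 - \left(-10 + \left(- \frac{15}{2} + 0\right)\right) \left(- \frac{1}{43}\right) = 2 - \left(-10 - \frac{15}{2}\right) \left(- \frac{1}{43}\right) = 2 - \left(- \frac{35}{2}\right) \left(- \frac{1}{43}\right) = 2 - \frac{35}{86} = \frac{137}{86} \approx 1.593$)
$\left(I + p{\left(-1 \right)}\right)^{2} = \left(\frac{137}{86} - 10\right)^{2} = \left(- \frac{723}{86}\right)^{2} = \frac{522729}{7396}$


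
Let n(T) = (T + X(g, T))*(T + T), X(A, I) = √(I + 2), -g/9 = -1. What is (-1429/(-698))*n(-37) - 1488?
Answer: 1436989/349 - 52873*I*√35/349 ≈ 4117.4 - 896.28*I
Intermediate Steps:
g = 9 (g = -9*(-1) = 9)
X(A, I) = √(2 + I)
n(T) = 2*T*(T + √(2 + T)) (n(T) = (T + √(2 + T))*(T + T) = (T + √(2 + T))*(2*T) = 2*T*(T + √(2 + T)))
(-1429/(-698))*n(-37) - 1488 = (-1429/(-698))*(2*(-37)*(-37 + √(2 - 37))) - 1488 = (-1429*(-1/698))*(2*(-37)*(-37 + √(-35))) - 1488 = 1429*(2*(-37)*(-37 + I*√35))/698 - 1488 = 1429*(2738 - 74*I*√35)/698 - 1488 = (1956301/349 - 52873*I*√35/349) - 1488 = 1436989/349 - 52873*I*√35/349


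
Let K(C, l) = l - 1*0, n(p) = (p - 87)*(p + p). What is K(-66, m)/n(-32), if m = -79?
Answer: -79/7616 ≈ -0.010373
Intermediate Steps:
n(p) = 2*p*(-87 + p) (n(p) = (-87 + p)*(2*p) = 2*p*(-87 + p))
K(C, l) = l (K(C, l) = l + 0 = l)
K(-66, m)/n(-32) = -79*(-1/(64*(-87 - 32))) = -79/(2*(-32)*(-119)) = -79/7616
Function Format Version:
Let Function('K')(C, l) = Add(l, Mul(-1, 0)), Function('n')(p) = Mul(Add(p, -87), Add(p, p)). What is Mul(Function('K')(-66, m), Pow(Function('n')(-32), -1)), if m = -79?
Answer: Rational(-79, 7616) ≈ -0.010373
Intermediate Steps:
Function('n')(p) = Mul(2, p, Add(-87, p)) (Function('n')(p) = Mul(Add(-87, p), Mul(2, p)) = Mul(2, p, Add(-87, p)))
Function('K')(C, l) = l (Function('K')(C, l) = Add(l, 0) = l)
Mul(Function('K')(-66, m), Pow(Function('n')(-32), -1)) = Mul(-79, Pow(Mul(2, -32, Add(-87, -32)), -1)) = Mul(-79, Pow(Mul(2, -32, -119), -1)) = Mul(-79, Pow(7616, -1)) = Mul(-79, Rational(1, 7616)) = Rational(-79, 7616)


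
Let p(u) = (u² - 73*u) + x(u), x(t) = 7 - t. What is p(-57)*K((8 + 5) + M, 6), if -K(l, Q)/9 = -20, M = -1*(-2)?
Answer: 1345320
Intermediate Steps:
p(u) = 7 + u² - 74*u (p(u) = (u² - 73*u) + (7 - u) = 7 + u² - 74*u)
M = 2
K(l, Q) = 180 (K(l, Q) = -9*(-20) = 180)
p(-57)*K((8 + 5) + M, 6) = (7 + (-57)² - 74*(-57))*180 = (7 + 3249 + 4218)*180 = 7474*180 = 1345320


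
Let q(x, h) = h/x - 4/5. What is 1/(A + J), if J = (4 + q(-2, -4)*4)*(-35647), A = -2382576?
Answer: -5/13481348 ≈ -3.7088e-7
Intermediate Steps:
q(x, h) = -4/5 + h/x (q(x, h) = h/x - 4*1/5 = h/x - 4/5 = -4/5 + h/x)
J = -1568468/5 (J = (4 + (-4/5 - 4/(-2))*4)*(-35647) = (4 + (-4/5 - 4*(-1/2))*4)*(-35647) = (4 + (-4/5 + 2)*4)*(-35647) = (4 + (6/5)*4)*(-35647) = (4 + 24/5)*(-35647) = (44/5)*(-35647) = -1568468/5 ≈ -3.1369e+5)
1/(A + J) = 1/(-2382576 - 1568468/5) = 1/(-13481348/5) = -5/13481348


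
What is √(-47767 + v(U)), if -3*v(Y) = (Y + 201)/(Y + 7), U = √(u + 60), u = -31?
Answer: √(-3009924 - 429906*√29)/(3*√(7 + √29)) ≈ 218.57*I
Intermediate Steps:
U = √29 (U = √(-31 + 60) = √29 ≈ 5.3852)
v(Y) = -(201 + Y)/(3*(7 + Y)) (v(Y) = -(Y + 201)/(3*(Y + 7)) = -(201 + Y)/(3*(7 + Y)))
√(-47767 + v(U)) = √(-47767 + (-201 - √29)/(3*(7 + √29)))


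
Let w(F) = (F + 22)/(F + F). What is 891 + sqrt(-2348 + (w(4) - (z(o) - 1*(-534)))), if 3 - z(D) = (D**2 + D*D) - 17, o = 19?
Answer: 891 + I*sqrt(8707)/2 ≈ 891.0 + 46.656*I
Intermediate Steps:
z(D) = 20 - 2*D**2 (z(D) = 3 - ((D**2 + D*D) - 17) = 3 - ((D**2 + D**2) - 17) = 3 - (2*D**2 - 17) = 3 - (-17 + 2*D**2) = 3 + (17 - 2*D**2) = 20 - 2*D**2)
w(F) = (22 + F)/(2*F) (w(F) = (22 + F)/((2*F)) = (22 + F)*(1/(2*F)) = (22 + F)/(2*F))
891 + sqrt(-2348 + (w(4) - (z(o) - 1*(-534)))) = 891 + sqrt(-2348 + ((1/2)*(22 + 4)/4 - ((20 - 2*19**2) - 1*(-534)))) = 891 + sqrt(-2348 + ((1/2)*(1/4)*26 - ((20 - 2*361) + 534))) = 891 + sqrt(-2348 + (13/4 - ((20 - 722) + 534))) = 891 + sqrt(-2348 + (13/4 - (-702 + 534))) = 891 + sqrt(-2348 + (13/4 - 1*(-168))) = 891 + sqrt(-2348 + (13/4 + 168)) = 891 + sqrt(-2348 + 685/4) = 891 + sqrt(-8707/4) = 891 + I*sqrt(8707)/2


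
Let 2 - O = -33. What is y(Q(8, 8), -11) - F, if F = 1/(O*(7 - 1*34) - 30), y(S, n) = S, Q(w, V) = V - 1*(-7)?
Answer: 14626/975 ≈ 15.001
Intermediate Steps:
O = 35 (O = 2 - 1*(-33) = 2 + 33 = 35)
Q(w, V) = 7 + V (Q(w, V) = V + 7 = 7 + V)
F = -1/975 (F = 1/(35*(7 - 1*34) - 30) = 1/(35*(7 - 34) - 30) = 1/(35*(-27) - 30) = 1/(-945 - 30) = 1/(-975) = -1/975 ≈ -0.0010256)
y(Q(8, 8), -11) - F = (7 + 8) - 1*(-1/975) = 15 + 1/975 = 14626/975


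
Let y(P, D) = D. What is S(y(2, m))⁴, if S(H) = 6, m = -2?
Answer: 1296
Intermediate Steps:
S(y(2, m))⁴ = 6⁴ = 1296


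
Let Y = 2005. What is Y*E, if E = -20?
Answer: -40100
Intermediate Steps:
Y*E = 2005*(-20) = -40100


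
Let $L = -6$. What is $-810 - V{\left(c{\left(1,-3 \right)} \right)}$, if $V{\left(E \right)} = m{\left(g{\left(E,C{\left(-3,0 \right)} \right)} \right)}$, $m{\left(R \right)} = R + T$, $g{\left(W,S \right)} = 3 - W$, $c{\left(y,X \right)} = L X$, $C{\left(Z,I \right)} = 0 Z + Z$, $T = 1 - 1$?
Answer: $-795$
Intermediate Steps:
$T = 0$ ($T = 1 - 1 = 0$)
$C{\left(Z,I \right)} = Z$ ($C{\left(Z,I \right)} = 0 + Z = Z$)
$c{\left(y,X \right)} = - 6 X$
$m{\left(R \right)} = R$ ($m{\left(R \right)} = R + 0 = R$)
$V{\left(E \right)} = 3 - E$
$-810 - V{\left(c{\left(1,-3 \right)} \right)} = -810 - \left(3 - \left(-6\right) \left(-3\right)\right) = -810 - \left(3 - 18\right) = -810 - -15 = -810 + 15 = -795$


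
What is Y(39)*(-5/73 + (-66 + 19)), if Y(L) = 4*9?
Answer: -123696/73 ≈ -1694.5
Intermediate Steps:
Y(L) = 36
Y(39)*(-5/73 + (-66 + 19)) = 36*(-5/73 + (-66 + 19)) = 36*(-5*1/73 - 47) = 36*(-5/73 - 47) = 36*(-3436/73) = -123696/73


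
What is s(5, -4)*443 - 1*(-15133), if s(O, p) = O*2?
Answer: 19563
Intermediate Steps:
s(O, p) = 2*O
s(5, -4)*443 - 1*(-15133) = (2*5)*443 - 1*(-15133) = 10*443 + 15133 = 4430 + 15133 = 19563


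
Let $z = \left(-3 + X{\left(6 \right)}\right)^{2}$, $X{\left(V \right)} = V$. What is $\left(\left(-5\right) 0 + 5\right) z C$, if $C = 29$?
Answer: $1305$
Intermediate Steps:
$z = 9$ ($z = \left(-3 + 6\right)^{2} = 3^{2} = 9$)
$\left(\left(-5\right) 0 + 5\right) z C = \left(\left(-5\right) 0 + 5\right) 9 \cdot 29 = \left(0 + 5\right) 9 \cdot 29 = 5 \cdot 9 \cdot 29 = 45 \cdot 29 = 1305$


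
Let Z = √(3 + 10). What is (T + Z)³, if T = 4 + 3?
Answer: (7 + √13)³ ≈ 1192.9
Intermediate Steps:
Z = √13 ≈ 3.6056
T = 7
(T + Z)³ = (7 + √13)³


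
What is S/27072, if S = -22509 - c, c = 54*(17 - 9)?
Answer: -2549/3008 ≈ -0.84741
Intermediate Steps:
c = 432 (c = 54*8 = 432)
S = -22941 (S = -22509 - 1*432 = -22509 - 432 = -22941)
S/27072 = -22941/27072 = -22941*1/27072 = -2549/3008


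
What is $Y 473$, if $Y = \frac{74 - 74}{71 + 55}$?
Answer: $0$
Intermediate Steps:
$Y = 0$ ($Y = \frac{0}{126} = 0 \cdot \frac{1}{126} = 0$)
$Y 473 = 0 \cdot 473 = 0$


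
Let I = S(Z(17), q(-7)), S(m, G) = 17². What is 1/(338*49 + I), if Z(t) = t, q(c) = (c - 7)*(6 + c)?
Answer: 1/16851 ≈ 5.9344e-5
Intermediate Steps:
q(c) = (-7 + c)*(6 + c)
S(m, G) = 289
I = 289
1/(338*49 + I) = 1/(338*49 + 289) = 1/(16562 + 289) = 1/16851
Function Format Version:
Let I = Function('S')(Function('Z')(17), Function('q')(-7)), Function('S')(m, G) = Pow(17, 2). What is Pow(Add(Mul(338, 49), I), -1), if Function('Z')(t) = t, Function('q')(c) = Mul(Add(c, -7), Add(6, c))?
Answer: Rational(1, 16851) ≈ 5.9344e-5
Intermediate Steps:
Function('q')(c) = Mul(Add(-7, c), Add(6, c))
Function('S')(m, G) = 289
I = 289
Pow(Add(Mul(338, 49), I), -1) = Pow(Add(Mul(338, 49), 289), -1) = Pow(Add(16562, 289), -1) = Pow(16851, -1) = Rational(1, 16851)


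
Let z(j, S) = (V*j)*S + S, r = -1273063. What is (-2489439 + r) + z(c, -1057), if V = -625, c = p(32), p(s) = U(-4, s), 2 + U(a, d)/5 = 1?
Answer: -7066684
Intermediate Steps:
U(a, d) = -5 (U(a, d) = -10 + 5*1 = -10 + 5 = -5)
p(s) = -5
c = -5
z(j, S) = S - 625*S*j (z(j, S) = (-625*j)*S + S = -625*S*j + S = S - 625*S*j)
(-2489439 + r) + z(c, -1057) = (-2489439 - 1273063) - 1057*(1 - 625*(-5)) = -3762502 - 1057*(1 + 3125) = -3762502 - 1057*3126 = -3762502 - 3304182 = -7066684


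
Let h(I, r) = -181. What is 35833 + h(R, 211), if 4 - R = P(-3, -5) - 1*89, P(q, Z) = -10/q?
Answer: 35652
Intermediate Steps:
R = 269/3 (R = 4 - (-10/(-3) - 1*89) = 4 - (-10*(-⅓) - 89) = 4 - (10/3 - 89) = 4 - 1*(-257/3) = 4 + 257/3 = 269/3 ≈ 89.667)
35833 + h(R, 211) = 35833 - 181 = 35652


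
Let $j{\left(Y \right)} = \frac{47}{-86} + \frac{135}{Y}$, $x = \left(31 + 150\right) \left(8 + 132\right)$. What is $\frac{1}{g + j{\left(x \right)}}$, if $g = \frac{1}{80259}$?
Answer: $- \frac{17490362316}{9465287759} \approx -1.8478$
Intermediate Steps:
$x = 25340$ ($x = 181 \cdot 140 = 25340$)
$j{\left(Y \right)} = - \frac{47}{86} + \frac{135}{Y}$ ($j{\left(Y \right)} = 47 \left(- \frac{1}{86}\right) + \frac{135}{Y} = - \frac{47}{86} + \frac{135}{Y}$)
$g = \frac{1}{80259} \approx 1.246 \cdot 10^{-5}$
$\frac{1}{g + j{\left(x \right)}} = \frac{1}{\frac{1}{80259} - \left(\frac{47}{86} - \frac{135}{25340}\right)} = \frac{1}{\frac{1}{80259} + \left(- \frac{47}{86} + 135 \cdot \frac{1}{25340}\right)} = \frac{1}{\frac{1}{80259} + \left(- \frac{47}{86} + \frac{27}{5068}\right)} = \frac{1}{\frac{1}{80259} - \frac{117937}{217924}} = \frac{1}{- \frac{9465287759}{17490362316}} = - \frac{17490362316}{9465287759}$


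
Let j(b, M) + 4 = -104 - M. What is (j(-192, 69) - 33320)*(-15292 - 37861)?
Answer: 1780466041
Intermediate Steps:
j(b, M) = -108 - M (j(b, M) = -4 + (-104 - M) = -108 - M)
(j(-192, 69) - 33320)*(-15292 - 37861) = ((-108 - 1*69) - 33320)*(-15292 - 37861) = ((-108 - 69) - 33320)*(-53153) = (-177 - 33320)*(-53153) = -33497*(-53153) = 1780466041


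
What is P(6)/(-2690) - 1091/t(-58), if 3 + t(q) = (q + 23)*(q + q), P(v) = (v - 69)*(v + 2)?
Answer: -445031/5456665 ≈ -0.081557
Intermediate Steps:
P(v) = (-69 + v)*(2 + v)
t(q) = -3 + 2*q*(23 + q) (t(q) = -3 + (q + 23)*(q + q) = -3 + (23 + q)*(2*q) = -3 + 2*q*(23 + q))
P(6)/(-2690) - 1091/t(-58) = (-138 + 6² - 67*6)/(-2690) - 1091/(-3 + 2*(-58)² + 46*(-58)) = (-138 + 36 - 402)*(-1/2690) - 1091/(-3 + 2*3364 - 2668) = -504*(-1/2690) - 1091/(-3 + 6728 - 2668) = 252/1345 - 1091/4057 = -445031/5456665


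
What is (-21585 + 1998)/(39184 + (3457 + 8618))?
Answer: -19587/51259 ≈ -0.38212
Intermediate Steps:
(-21585 + 1998)/(39184 + (3457 + 8618)) = -19587/(39184 + 12075) = -19587/51259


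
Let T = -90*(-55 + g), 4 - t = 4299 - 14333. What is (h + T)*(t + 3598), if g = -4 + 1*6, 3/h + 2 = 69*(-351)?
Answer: 1575423901212/24221 ≈ 6.5044e+7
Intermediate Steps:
h = -3/24221 (h = 3/(-2 + 69*(-351)) = 3/(-2 - 24219) = 3/(-24221) = 3*(-1/24221) = -3/24221 ≈ -0.00012386)
t = 10038 (t = 4 - (4299 - 14333) = 4 - 1*(-10034) = 4 + 10034 = 10038)
g = 2 (g = -4 + 6 = 2)
T = 4770 (T = -90*(-55 + 2) = -90*(-53) = 4770)
(h + T)*(t + 3598) = (-3/24221 + 4770)*(10038 + 3598) = (115534167/24221)*13636 = 1575423901212/24221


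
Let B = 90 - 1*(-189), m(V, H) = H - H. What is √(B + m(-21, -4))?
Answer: 3*√31 ≈ 16.703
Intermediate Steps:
m(V, H) = 0
B = 279 (B = 90 + 189 = 279)
√(B + m(-21, -4)) = √(279 + 0) = √279 = 3*√31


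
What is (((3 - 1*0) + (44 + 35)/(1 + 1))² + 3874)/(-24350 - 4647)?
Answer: -22721/115988 ≈ -0.19589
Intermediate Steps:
(((3 - 1*0) + (44 + 35)/(1 + 1))² + 3874)/(-24350 - 4647) = (((3 + 0) + 79/2)² + 3874)/(-28997) = ((3 + 79*(½))² + 3874)*(-1/28997) = ((3 + 79/2)² + 3874)*(-1/28997) = ((85/2)² + 3874)*(-1/28997) = (7225/4 + 3874)*(-1/28997) = (22721/4)*(-1/28997) = -22721/115988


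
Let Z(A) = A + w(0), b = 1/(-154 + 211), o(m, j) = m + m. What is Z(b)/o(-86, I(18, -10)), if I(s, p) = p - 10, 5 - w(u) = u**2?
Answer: -143/4902 ≈ -0.029172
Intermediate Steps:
w(u) = 5 - u**2
I(s, p) = -10 + p
o(m, j) = 2*m
b = 1/57 ≈ 0.017544
Z(A) = 5 + A (Z(A) = A + (5 - 1*0**2) = A + (5 - 1*0) = A + (5 + 0) = A + 5 = 5 + A)
Z(b)/o(-86, I(18, -10)) = (5 + 1/57)/((2*(-86))) = (286/57)/(-172) = (286/57)*(-1/172) = -143/4902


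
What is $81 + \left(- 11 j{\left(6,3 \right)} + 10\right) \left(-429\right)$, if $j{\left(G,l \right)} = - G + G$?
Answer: $-4209$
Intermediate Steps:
$j{\left(G,l \right)} = 0$
$81 + \left(- 11 j{\left(6,3 \right)} + 10\right) \left(-429\right) = 81 + \left(\left(-11\right) 0 + 10\right) \left(-429\right) = 81 + \left(0 + 10\right) \left(-429\right) = 81 + 10 \left(-429\right) = 81 - 4290 = -4209$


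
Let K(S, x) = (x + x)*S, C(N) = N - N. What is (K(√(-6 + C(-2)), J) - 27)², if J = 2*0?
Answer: 729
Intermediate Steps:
C(N) = 0
J = 0
K(S, x) = 2*S*x (K(S, x) = (2*x)*S = 2*S*x)
(K(√(-6 + C(-2)), J) - 27)² = (2*√(-6 + 0)*0 - 27)² = (2*√(-6)*0 - 27)² = (2*(I*√6)*0 - 27)² = (0 - 27)² = (-27)² = 729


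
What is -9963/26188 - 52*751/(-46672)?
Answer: 17428145/38195198 ≈ 0.45629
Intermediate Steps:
-9963/26188 - 52*751/(-46672) = -9963*1/26188 - 39052*(-1/46672) = -9963/26188 + 9763/11668 = 17428145/38195198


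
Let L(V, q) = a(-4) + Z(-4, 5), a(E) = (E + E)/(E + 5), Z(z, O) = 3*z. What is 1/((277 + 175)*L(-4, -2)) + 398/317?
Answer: 3597603/2865680 ≈ 1.2554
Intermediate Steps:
a(E) = 2*E/(5 + E) (a(E) = (2*E)/(5 + E) = 2*E/(5 + E))
L(V, q) = -20 (L(V, q) = 2*(-4)/(5 - 4) + 3*(-4) = 2*(-4)/1 - 12 = 2*(-4)*1 - 12 = -8 - 12 = -20)
1/((277 + 175)*L(-4, -2)) + 398/317 = 1/((277 + 175)*(-20)) + 398/317 = -1/20/452 + 398*(1/317) = (1/452)*(-1/20) + 398/317 = -1/9040 + 398/317 = 3597603/2865680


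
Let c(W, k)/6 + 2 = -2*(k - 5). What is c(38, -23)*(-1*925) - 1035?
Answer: -300735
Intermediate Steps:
c(W, k) = 48 - 12*k (c(W, k) = -12 + 6*(-2*(k - 5)) = -12 + 6*(-2*(-5 + k)) = -12 + 6*(10 - 2*k) = -12 + (60 - 12*k) = 48 - 12*k)
c(38, -23)*(-1*925) - 1035 = (48 - 12*(-23))*(-1*925) - 1035 = (48 + 276)*(-925) - 1035 = 324*(-925) - 1035 = -299700 - 1035 = -300735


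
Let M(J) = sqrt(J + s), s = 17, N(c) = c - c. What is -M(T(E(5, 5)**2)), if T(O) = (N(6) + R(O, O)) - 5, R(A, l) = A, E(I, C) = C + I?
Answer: -4*sqrt(7) ≈ -10.583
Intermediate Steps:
N(c) = 0
T(O) = -5 + O (T(O) = (0 + O) - 5 = O - 5 = -5 + O)
M(J) = sqrt(17 + J) (M(J) = sqrt(J + 17) = sqrt(17 + J))
-M(T(E(5, 5)**2)) = -sqrt(17 + (-5 + (5 + 5)**2)) = -sqrt(17 + (-5 + 10**2)) = -sqrt(17 + (-5 + 100)) = -sqrt(17 + 95) = -sqrt(112) = -4*sqrt(7)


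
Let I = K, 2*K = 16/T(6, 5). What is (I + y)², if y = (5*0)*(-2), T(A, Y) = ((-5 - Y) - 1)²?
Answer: 64/14641 ≈ 0.0043713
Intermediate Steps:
T(A, Y) = (-6 - Y)²
K = 8/121 (K = (16/((6 + 5)²))/2 = (16/(11²))/2 = (16/121)/2 = (16*(1/121))/2 = (½)*(16/121) = 8/121 ≈ 0.066116)
I = 8/121 ≈ 0.066116
y = 0 (y = 0*(-2) = 0)
(I + y)² = (8/121 + 0)² = (8/121)² = 64/14641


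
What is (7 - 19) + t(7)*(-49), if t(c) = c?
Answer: -355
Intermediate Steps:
(7 - 19) + t(7)*(-49) = (7 - 19) + 7*(-49) = -12 - 343 = -355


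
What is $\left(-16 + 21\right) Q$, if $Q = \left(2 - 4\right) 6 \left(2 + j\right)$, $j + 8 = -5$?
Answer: $660$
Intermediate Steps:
$j = -13$ ($j = -8 - 5 = -13$)
$Q = 132$ ($Q = \left(2 - 4\right) 6 \left(2 - 13\right) = \left(-2\right) 6 \left(-11\right) = \left(-12\right) \left(-11\right) = 132$)
$\left(-16 + 21\right) Q = \left(-16 + 21\right) 132 = 5 \cdot 132 = 660$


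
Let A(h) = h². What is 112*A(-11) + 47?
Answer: 13599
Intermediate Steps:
112*A(-11) + 47 = 112*(-11)² + 47 = 112*121 + 47 = 13552 + 47 = 13599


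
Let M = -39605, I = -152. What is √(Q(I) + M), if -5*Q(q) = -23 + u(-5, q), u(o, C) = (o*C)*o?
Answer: 3*I*√107890/5 ≈ 197.08*I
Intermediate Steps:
u(o, C) = C*o² (u(o, C) = (C*o)*o = C*o²)
Q(q) = 23/5 - 5*q (Q(q) = -(-23 + q*(-5)²)/5 = -(-23 + q*25)/5 = -(-23 + 25*q)/5 = 23/5 - 5*q)
√(Q(I) + M) = √((23/5 - 5*(-152)) - 39605) = √((23/5 + 760) - 39605) = √(3823/5 - 39605) = √(-194202/5) = 3*I*√107890/5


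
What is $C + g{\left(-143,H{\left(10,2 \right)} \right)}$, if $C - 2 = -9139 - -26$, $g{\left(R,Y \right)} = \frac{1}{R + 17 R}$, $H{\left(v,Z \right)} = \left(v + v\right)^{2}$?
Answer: $- \frac{23451715}{2574} \approx -9111.0$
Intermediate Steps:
$H{\left(v,Z \right)} = 4 v^{2}$ ($H{\left(v,Z \right)} = \left(2 v\right)^{2} = 4 v^{2}$)
$g{\left(R,Y \right)} = \frac{1}{18 R}$
$C = -9111$ ($C = 2 - 9113 = -9111$)
$C + g{\left(-143,H{\left(10,2 \right)} \right)} = -9111 + \frac{1}{18 \left(-143\right)} = -9111 + \frac{1}{18} \left(- \frac{1}{143}\right) = -9111 - \frac{1}{2574} = - \frac{23451715}{2574}$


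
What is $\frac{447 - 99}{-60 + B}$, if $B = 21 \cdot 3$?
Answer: $116$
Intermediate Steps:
$B = 63$
$\frac{447 - 99}{-60 + B} = \frac{447 - 99}{-60 + 63} = \frac{348}{3} = 348 \cdot \frac{1}{3} = 116$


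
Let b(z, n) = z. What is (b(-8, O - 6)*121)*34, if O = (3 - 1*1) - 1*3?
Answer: -32912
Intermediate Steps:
O = -1 (O = (3 - 1) - 3 = 2 - 3 = -1)
(b(-8, O - 6)*121)*34 = -8*121*34 = -968*34 = -32912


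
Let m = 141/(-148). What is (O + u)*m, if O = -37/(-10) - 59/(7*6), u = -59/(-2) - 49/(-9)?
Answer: -1102667/31080 ≈ -35.478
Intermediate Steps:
m = -141/148 (m = 141*(-1/148) = -141/148 ≈ -0.95270)
u = 629/18 (u = -59*(-½) - 49*(-⅑) = 59/2 + 49/9 = 629/18 ≈ 34.944)
O = 241/105 (O = -37*(-⅒) - 59/42 = 37/10 - 59*1/42 = 37/10 - 59/42 = 241/105 ≈ 2.2952)
(O + u)*m = (241/105 + 629/18)*(-141/148) = (23461/630)*(-141/148) = -1102667/31080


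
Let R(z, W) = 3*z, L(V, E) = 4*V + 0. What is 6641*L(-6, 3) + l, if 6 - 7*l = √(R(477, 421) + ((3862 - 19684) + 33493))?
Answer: -1115682/7 - √19102/7 ≈ -1.5940e+5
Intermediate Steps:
L(V, E) = 4*V
l = 6/7 - √19102/7 (l = 6/7 - √(3*477 + ((3862 - 19684) + 33493))/7 = 6/7 - √(1431 + (-15822 + 33493))/7 = 6/7 - √(1431 + 17671)/7 = 6/7 - √19102/7 ≈ -18.887)
6641*L(-6, 3) + l = 6641*(4*(-6)) + (6/7 - √19102/7) = 6641*(-24) + (6/7 - √19102/7) = -159384 + (6/7 - √19102/7) = -1115682/7 - √19102/7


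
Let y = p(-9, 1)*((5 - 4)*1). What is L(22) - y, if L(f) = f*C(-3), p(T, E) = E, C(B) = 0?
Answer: -1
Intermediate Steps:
L(f) = 0 (L(f) = f*0 = 0)
y = 1 (y = 1*((5 - 4)*1) = 1*(1*1) = 1*1 = 1)
L(22) - y = 0 - 1*1 = 0 - 1 = -1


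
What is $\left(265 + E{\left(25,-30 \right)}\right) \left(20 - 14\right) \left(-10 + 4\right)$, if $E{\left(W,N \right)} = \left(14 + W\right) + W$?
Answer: $-11844$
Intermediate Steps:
$E{\left(W,N \right)} = 14 + 2 W$
$\left(265 + E{\left(25,-30 \right)}\right) \left(20 - 14\right) \left(-10 + 4\right) = \left(265 + \left(14 + 2 \cdot 25\right)\right) \left(20 - 14\right) \left(-10 + 4\right) = \left(265 + \left(14 + 50\right)\right) 6 \left(-6\right) = \left(265 + 64\right) \left(-36\right) = 329 \left(-36\right) = -11844$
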